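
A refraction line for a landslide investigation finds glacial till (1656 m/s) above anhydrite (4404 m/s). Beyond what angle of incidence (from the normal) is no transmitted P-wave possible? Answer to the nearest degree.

At critical incidence the refracted ray runs along the interface (θ₂ = 90°), so sin θ_c = V₁/V₂.
θ_c = arcsin(1656/4404) = arcsin 0.3760 = 22.09°.

22°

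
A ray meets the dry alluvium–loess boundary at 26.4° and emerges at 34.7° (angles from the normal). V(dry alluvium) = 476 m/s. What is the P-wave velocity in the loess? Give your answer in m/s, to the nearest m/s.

609 m/s

Snell's law: sin 26.4°/V₁ = sin 34.7°/V₂.
V₂ = V₁·sin 34.7°/sin 26.4° = 476 × 1.2803 = 609.44 m/s.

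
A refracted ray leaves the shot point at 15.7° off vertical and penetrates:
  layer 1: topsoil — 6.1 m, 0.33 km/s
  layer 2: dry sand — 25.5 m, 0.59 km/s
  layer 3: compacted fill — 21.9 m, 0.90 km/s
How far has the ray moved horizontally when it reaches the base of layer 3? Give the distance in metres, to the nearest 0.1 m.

Ray parameter p = sin 15.7° / 0.33 km/s = 8.2000e-01 s/km.
Layer 1: θ = 15.70°; offset = 6.1·tan 15.70° = 1.715 m.
Layer 2: sin θ = p·0.59 = 0.4838 → θ = 28.93°; offset = 25.5·tan 28.93° = 14.096 m.
Layer 3: sin θ = p·0.90 = 0.7380 → θ = 47.56°; offset = 21.9·tan 47.56° = 23.951 m.
Total horizontal offset = 39.762 m.

39.8 m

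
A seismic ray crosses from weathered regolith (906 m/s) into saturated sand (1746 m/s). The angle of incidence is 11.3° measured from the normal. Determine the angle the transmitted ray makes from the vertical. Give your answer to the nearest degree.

22°

sin θ₁/V₁ = sin θ₂/V₂ ⇒ sin θ₂ = 1746·sin 11.3°/906 = 1746·0.1959/906 = 0.3776.
θ₂ = arcsin 0.3776 = 22.19° from the normal.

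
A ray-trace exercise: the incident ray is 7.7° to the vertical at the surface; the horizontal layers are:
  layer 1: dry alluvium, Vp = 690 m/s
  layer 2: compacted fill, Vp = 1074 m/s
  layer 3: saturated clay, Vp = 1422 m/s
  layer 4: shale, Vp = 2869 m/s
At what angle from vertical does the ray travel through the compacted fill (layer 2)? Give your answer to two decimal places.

Ray parameter p = sin 7.7° / 690 = 1.9418e-04 s/m.
sin θ_2 = p·V_2 = 1.9418e-04 × 1074 = 0.2086.
θ_2 = arcsin 0.2086 = 12.04°.

12.04°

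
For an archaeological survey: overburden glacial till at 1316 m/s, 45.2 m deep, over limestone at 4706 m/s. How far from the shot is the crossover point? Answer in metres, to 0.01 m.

θ_c = arcsin(1316/4706) = 16.24°, so cos θ_c = 0.9601 and tᵢ = 2h cos θ_c/V₁ = 0.0660 s.
At crossover x/V₁ = x/V₂ + tᵢ ⇒ x = tᵢ/(1/V₁ − 1/V₂) = 0.06595/(7.5988e-04 − 2.1249e-04) = 120.49 m.

120.49 m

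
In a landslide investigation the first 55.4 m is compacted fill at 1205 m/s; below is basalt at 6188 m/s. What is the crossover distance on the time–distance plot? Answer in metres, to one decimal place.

135.0 m

θ_c = arcsin(1205/6188) = 11.23°, so cos θ_c = 0.9809 and tᵢ = 2h cos θ_c/V₁ = 0.0902 s.
At crossover x/V₁ = x/V₂ + tᵢ ⇒ x = tᵢ/(1/V₁ − 1/V₂) = 0.09019/(8.2988e-04 − 1.6160e-04) = 134.96 m.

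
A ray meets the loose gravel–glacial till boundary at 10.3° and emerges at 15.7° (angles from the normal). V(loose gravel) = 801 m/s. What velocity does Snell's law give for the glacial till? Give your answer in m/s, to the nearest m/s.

sin 10.3° = 0.1788; sin 15.7° = 0.2706.
V₂ = V₁·(sin θ₂/sin θ₁) = 801·(0.2706/0.1788) = 1212.24 m/s.

1212 m/s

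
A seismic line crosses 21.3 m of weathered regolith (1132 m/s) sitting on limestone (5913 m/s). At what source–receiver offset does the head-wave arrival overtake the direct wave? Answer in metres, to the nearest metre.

θ_c = arcsin(1132/5913) = 11.04°, so cos θ_c = 0.9815 and tᵢ = 2h cos θ_c/V₁ = 0.0369 s.
At crossover x/V₁ = x/V₂ + tᵢ ⇒ x = tᵢ/(1/V₁ − 1/V₂) = 0.03694/(8.8339e-04 − 1.6912e-04) = 51.71 m.

52 m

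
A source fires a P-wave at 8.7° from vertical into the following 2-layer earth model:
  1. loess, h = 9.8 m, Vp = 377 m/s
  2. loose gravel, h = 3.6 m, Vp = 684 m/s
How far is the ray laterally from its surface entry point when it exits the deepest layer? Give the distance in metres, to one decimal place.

Ray parameter p = sin 8.7° / 377 m/s = 4.0122e-04 s/m.
Layer 1: θ = 8.70°; offset = 9.8·tan 8.70° = 1.500 m.
Layer 2: sin θ = p·684 = 0.2744 → θ = 15.93°; offset = 3.6·tan 15.93° = 1.027 m.
Σ offsets = 2.527 m.

2.5 m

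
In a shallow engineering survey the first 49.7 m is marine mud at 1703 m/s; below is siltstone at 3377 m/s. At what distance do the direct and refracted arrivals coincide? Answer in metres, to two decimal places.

x_cross = 2h·√((V₂+V₁)/(V₂−V₁)).
(V₂+V₁)/(V₂−V₁) = (3377+1703)/(3377−1703) = 3.0346; √ = 1.7420.
x_cross = 2·49.7·1.7420 = 173.16 m.

173.16 m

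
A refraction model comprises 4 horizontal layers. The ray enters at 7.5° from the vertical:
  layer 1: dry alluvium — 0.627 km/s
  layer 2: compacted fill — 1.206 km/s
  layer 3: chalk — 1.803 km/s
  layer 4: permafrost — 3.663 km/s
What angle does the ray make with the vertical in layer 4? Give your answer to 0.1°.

Ray parameter p = sin 7.5° / 0.627 = 2.0818e-01 s/km.
sin θ_4 = p·V_4 = 2.0818e-01 × 3.663 = 0.7625.
θ_4 = arcsin 0.7625 = 49.69°.

49.7°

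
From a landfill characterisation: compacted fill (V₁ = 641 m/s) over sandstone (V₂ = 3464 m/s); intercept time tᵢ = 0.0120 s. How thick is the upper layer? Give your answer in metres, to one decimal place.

h = tᵢ·V₁·V₂ / (2·√(V₂²−V₁²)).
√(V₂²−V₁²) = √(3464² − 641²) = 3404.2 m/s.
h = 0.012 s × 641 × 3464 / (2 × 3404.2) = 3.91 m.

3.9 m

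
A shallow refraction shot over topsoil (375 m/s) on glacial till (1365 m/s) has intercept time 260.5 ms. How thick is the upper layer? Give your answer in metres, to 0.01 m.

50.80 m

h = tᵢ·V₁·V₂ / (2·√(V₂²−V₁²)).
√(V₂²−V₁²) = √(1365² − 375²) = 1312.5 m/s.
h = 0.2605 s × 375 × 1365 / (2 × 1312.5) = 50.80 m.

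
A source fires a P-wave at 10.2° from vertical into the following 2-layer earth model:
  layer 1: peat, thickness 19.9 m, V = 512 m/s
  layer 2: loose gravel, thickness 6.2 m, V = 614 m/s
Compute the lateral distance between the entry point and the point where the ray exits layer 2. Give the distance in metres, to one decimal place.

Apply Snell's law at each interface; in layer i the horizontal offset is hᵢ·tan θᵢ.
Layer 1: θ = 10.20°; offset = 19.9·tan 10.20° = 3.581 m.
Layer 2: sin θ = 614·sin 10.2°/512 = 0.2124, θ = 12.26°; offset = 6.2·tan 12.26° = 1.347 m.
Σ offsets = 4.928 m.

4.9 m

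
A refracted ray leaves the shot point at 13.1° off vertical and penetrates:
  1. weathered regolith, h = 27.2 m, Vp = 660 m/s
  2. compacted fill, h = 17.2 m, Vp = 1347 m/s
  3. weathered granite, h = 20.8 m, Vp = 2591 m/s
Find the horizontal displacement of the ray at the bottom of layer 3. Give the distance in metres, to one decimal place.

Apply Snell's law at each interface; in layer i the horizontal offset is hᵢ·tan θᵢ.
Layer 1: θ = 13.10°; offset = 27.2·tan 13.10° = 6.330 m.
Layer 2: sin θ = 1347·sin 13.1°/660 = 0.4626, θ = 27.55°; offset = 17.2·tan 27.55° = 8.974 m.
Layer 3: sin θ = 2591·sin 13.1°/660 = 0.8898, θ = 62.85°; offset = 20.8·tan 62.85° = 40.551 m.
Summing the layer offsets gives 55.855 m.

55.9 m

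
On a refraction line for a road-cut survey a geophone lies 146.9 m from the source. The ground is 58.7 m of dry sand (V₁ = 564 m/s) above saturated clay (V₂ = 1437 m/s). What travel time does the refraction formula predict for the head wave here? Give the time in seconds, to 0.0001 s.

0.2937 s

θ_c = arcsin(V₁/V₂) = arcsin(564/1437) = 23.11°, cos θ_c = 0.9198.
Intercept time tᵢ = 2h cos θ_c / V₁ = 2·58.7·0.9198/564 = 0.19145 s.
t = x/V₂ + tᵢ = 146.9/1437 + 0.19145 = 0.29368 s.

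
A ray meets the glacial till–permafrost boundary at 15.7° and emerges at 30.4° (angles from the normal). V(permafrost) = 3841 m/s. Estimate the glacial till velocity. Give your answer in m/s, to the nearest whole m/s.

sin 15.7° = 0.2706; sin 30.4° = 0.5060.
V₁ = V₂·(sin θ₁/sin θ₂) = 3841·(0.2706/0.5060) = 2053.97 m/s.

2054 m/s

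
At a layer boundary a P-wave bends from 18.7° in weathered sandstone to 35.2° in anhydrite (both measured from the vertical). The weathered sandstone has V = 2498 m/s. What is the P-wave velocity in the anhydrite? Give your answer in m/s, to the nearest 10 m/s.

4490 m/s

Snell's law: sin 18.7°/V₁ = sin 35.2°/V₂.
V₂ = V₁·sin 35.2°/sin 18.7° = 2498 × 1.7979 = 4491.17 m/s.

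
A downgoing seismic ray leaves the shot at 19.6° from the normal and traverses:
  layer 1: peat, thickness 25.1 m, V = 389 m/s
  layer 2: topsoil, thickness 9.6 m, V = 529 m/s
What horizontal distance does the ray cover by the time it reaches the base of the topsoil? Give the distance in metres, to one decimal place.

Apply Snell's law at each interface; in layer i the horizontal offset is hᵢ·tan θᵢ.
Layer 1: θ = 19.60°; offset = 25.1·tan 19.60° = 8.938 m.
Layer 2: sin θ = 529·sin 19.6°/389 = 0.4562, θ = 27.14°; offset = 9.6·tan 27.14° = 4.921 m.
Σ offsets = 13.859 m.

13.9 m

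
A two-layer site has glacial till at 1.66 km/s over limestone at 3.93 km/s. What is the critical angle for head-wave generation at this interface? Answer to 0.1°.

25.0°

Critical incidence: sin θ_c = V₁/V₂ = 1.66/3.93 = 0.4224.
θ_c = arcsin 0.4224 = 24.99°.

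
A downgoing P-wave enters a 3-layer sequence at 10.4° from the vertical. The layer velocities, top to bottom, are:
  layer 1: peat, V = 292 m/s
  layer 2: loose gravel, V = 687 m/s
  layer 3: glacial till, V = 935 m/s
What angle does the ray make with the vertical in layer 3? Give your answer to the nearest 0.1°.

Snell's law across each interface conserves sin θ / V, so sin θ_3 = V_3·sin θ₁/V₁.
sin θ_3 = 935 × sin 10.4° / 292 = 0.5780.
θ_3 = 35.31° from the vertical.

35.3°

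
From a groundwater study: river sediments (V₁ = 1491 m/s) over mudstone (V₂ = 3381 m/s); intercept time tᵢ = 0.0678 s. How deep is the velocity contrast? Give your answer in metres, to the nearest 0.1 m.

θ_c = arcsin(1491/3381) = 26.17°; cos θ_c = 0.8975.
tᵢ = 2h cos θ_c/V₁ ⇒ h = tᵢ·V₁/(2 cos θ_c) = 0.0678·1491/(2·0.8975) = 56.32 m.

56.3 m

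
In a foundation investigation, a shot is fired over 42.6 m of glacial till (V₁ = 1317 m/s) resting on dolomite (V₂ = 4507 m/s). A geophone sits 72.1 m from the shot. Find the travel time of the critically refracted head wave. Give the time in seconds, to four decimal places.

t = x/V₂ + 2h·√(V₂²−V₁²)/(V₁V₂).
√(V₂²−V₁²) = √(4507²−1317²) = 4310.3 m/s; delay term = 2·42.6·4310.3/(1317·4507) = 0.06187 s.
t = 72.1/4507 + 0.06187 = 0.07787 s.

0.0779 s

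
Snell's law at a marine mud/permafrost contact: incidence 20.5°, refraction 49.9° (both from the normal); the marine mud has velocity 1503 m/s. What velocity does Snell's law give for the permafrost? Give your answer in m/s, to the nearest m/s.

3283 m/s

Snell's law: sin 20.5°/V₁ = sin 49.9°/V₂.
V₂ = V₁·sin 49.9°/sin 20.5° = 1503 × 2.1842 = 3282.85 m/s.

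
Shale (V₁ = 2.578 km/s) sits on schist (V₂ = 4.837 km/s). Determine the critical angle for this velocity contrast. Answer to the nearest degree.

At critical incidence the refracted ray runs along the interface (θ₂ = 90°), so sin θ_c = V₁/V₂.
θ_c = arcsin(2.578/4.837) = arcsin 0.5330 = 32.21°.

32°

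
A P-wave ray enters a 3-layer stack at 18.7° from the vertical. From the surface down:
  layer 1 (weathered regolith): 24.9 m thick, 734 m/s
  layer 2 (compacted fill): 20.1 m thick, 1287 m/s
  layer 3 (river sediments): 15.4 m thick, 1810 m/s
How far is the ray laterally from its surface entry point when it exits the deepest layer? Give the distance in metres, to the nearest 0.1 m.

42.0 m

Apply Snell's law at each interface; in layer i the horizontal offset is hᵢ·tan θᵢ.
Layer 1: θ = 18.70°; offset = 24.9·tan 18.70° = 8.428 m.
Layer 2: sin θ = 1287·sin 18.7°/734 = 0.5622, θ = 34.21°; offset = 20.1·tan 34.21° = 13.663 m.
Layer 3: sin θ = 1810·sin 18.7°/734 = 0.7906, θ = 52.24°; offset = 15.4·tan 52.24° = 19.884 m.
Total horizontal offset = 41.975 m.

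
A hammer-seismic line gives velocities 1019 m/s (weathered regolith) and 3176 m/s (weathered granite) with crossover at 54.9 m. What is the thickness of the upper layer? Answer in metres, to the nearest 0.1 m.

19.7 m

h = (x_cross/2)·√((V₂−V₁)/(V₂+V₁)).
(V₂−V₁)/(V₂+V₁) = (3176−1019)/(3176+1019) = 0.5142; √ = 0.7171.
h = (54.9/2)·0.7171 = 19.68 m.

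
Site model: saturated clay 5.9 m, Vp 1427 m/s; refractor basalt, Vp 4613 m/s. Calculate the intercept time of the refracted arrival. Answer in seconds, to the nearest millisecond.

θ_c = arcsin(V₁/V₂) = arcsin(1427/4613) = 18.02°; cos θ_c = 0.9510.
tᵢ = 2h·cos θ_c / V₁ = 2·5.9·0.9510 / 1427 = 0.00786 s.

0.008 s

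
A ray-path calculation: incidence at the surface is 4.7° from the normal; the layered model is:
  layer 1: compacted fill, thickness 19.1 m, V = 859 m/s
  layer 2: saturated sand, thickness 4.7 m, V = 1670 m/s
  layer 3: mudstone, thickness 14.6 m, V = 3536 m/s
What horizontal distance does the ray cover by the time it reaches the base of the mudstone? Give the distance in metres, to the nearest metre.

Apply Snell's law at each interface; in layer i the horizontal offset is hᵢ·tan θᵢ.
Layer 1: θ = 4.70°; offset = 19.1·tan 4.70° = 1.570 m.
Layer 2: sin θ = 1670·sin 4.7°/859 = 0.1593, θ = 9.17°; offset = 4.7·tan 9.17° = 0.758 m.
Layer 3: sin θ = 3536·sin 4.7°/859 = 0.3373, θ = 19.71°; offset = 14.6·tan 19.71° = 5.231 m.
Total horizontal offset = 7.560 m.

8 m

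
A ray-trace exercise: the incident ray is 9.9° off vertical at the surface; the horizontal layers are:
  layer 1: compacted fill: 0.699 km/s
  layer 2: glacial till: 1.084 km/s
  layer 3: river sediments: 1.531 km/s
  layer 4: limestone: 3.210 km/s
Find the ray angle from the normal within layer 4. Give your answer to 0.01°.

52.14°

Ray parameter p = sin 9.9° / 0.699 = 2.4596e-01 s/km.
sin θ_4 = p·V_4 = 2.4596e-01 × 3.210 = 0.7895.
θ_4 = 52.14° from the vertical.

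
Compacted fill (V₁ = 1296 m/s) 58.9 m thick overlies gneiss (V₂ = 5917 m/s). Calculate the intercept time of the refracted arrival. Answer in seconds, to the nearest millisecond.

0.089 s

tᵢ = 2h·√(V₂²−V₁²)/(V₁V₂).
√(V₂²−V₁²) = √(5917²−1296²) = 5773.3 m/s.
tᵢ = 2·58.9·5773.3/(1296·5917) = 0.08869 s.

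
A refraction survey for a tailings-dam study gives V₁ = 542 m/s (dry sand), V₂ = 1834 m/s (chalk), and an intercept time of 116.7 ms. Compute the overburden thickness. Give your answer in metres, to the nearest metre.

33 m

h = tᵢ·V₁·V₂ / (2·√(V₂²−V₁²)).
√(V₂²−V₁²) = √(1834² − 542²) = 1752.1 m/s.
h = 0.1167 s × 542 × 1834 / (2 × 1752.1) = 33.10 m.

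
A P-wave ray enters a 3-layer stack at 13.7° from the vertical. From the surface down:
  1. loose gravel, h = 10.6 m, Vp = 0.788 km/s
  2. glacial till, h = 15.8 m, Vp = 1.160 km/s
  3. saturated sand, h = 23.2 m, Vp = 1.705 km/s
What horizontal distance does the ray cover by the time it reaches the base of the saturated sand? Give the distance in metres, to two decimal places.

22.31 m

Apply Snell's law at each interface; in layer i the horizontal offset is hᵢ·tan θᵢ.
Layer 1: θ = 13.70°; offset = 10.6·tan 13.70° = 2.5840 m.
Layer 2: sin θ = 1.160·sin 13.7°/0.788 = 0.3486, θ = 20.40°; offset = 15.8·tan 20.40° = 5.8774 m.
Layer 3: sin θ = 1.705·sin 13.7°/0.788 = 0.5124, θ = 30.83°; offset = 23.2·tan 30.83° = 13.8448 m.
Σ offsets = 22.3062 m.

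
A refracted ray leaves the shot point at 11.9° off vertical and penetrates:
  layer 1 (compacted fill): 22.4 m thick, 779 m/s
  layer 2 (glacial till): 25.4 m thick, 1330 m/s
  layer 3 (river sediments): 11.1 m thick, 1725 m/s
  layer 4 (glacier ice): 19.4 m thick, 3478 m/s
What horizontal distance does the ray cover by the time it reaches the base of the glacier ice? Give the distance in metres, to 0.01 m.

65.72 m

p = sin θ₁/V₁ = sin 11.9°/779 = 2.6470e-04 s/m is conserved through the stack.
Layer 1: θ = 11.90°; offset = 22.4·tan 11.90° = 4.7204 m.
Layer 2: sin θ = p·1330 = 0.3521 → θ = 20.61°; offset = 25.4·tan 20.61° = 9.5539 m.
Layer 3: sin θ = p·1725 = 0.4566 → θ = 27.17°; offset = 11.1·tan 27.17° = 5.6970 m.
Layer 4: sin θ = p·3478 = 0.9206 → θ = 67.02°; offset = 19.4·tan 67.02° = 45.7474 m.
Σ offsets = 65.7187 m.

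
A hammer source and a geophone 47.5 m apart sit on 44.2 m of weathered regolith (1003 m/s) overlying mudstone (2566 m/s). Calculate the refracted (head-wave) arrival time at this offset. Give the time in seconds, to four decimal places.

θ_c = arcsin(V₁/V₂) = arcsin(1003/2566) = 23.01°, cos θ_c = 0.9204.
Intercept time tᵢ = 2h cos θ_c / V₁ = 2·44.2·0.9204/1003 = 0.08112 s.
t = x/V₂ + tᵢ = 47.5/2566 + 0.08112 = 0.09963 s.

0.0996 s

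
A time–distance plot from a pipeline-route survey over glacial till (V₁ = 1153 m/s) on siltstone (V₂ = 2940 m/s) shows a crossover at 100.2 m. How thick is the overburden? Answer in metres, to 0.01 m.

33.10 m

h = (x_cross/2)·√((V₂−V₁)/(V₂+V₁)).
(V₂−V₁)/(V₂+V₁) = (2940−1153)/(2940+1153) = 0.4366; √ = 0.6608.
h = (100.2/2)·0.6608 = 33.10 m.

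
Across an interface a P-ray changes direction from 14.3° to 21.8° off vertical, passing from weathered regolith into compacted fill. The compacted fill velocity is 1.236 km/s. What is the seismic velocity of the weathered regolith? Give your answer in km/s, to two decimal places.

0.82 km/s

Snell's law: sin 14.3°/V₁ = sin 21.8°/V₂.
V₁ = V₂·sin 14.3°/sin 21.8° = 1.236 × 0.6651 = 0.82 km/s.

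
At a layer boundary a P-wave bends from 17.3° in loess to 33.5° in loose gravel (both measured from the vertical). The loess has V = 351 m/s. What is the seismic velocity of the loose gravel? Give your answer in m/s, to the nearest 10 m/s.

650 m/s

sin 17.3° = 0.2974; sin 33.5° = 0.5519.
V₂ = V₁·(sin θ₂/sin θ₁) = 351·(0.5519/0.2974) = 651.47 m/s.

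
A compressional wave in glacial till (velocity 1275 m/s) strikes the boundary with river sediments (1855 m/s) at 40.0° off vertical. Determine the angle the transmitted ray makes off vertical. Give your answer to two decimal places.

sin θ₁/V₁ = sin θ₂/V₂ ⇒ sin θ₂ = 1855·sin 40.0°/1275 = 1855·0.6428/1275 = 0.9352.
θ₂ = sin⁻¹(0.9352) = 69.26° (from vertical).

69.26°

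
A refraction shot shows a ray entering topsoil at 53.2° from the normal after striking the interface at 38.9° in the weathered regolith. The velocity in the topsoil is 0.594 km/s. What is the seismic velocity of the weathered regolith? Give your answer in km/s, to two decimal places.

Snell's law: sin 38.9°/V₁ = sin 53.2°/V₂.
V₁ = V₂·sin 38.9°/sin 53.2° = 0.594 × 0.7842 = 0.47 km/s.

0.47 km/s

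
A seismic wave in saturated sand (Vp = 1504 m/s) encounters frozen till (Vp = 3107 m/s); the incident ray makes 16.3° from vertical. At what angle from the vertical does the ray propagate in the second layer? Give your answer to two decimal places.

Snell's law: sin θ₂ = (V₂/V₁)·sin θ₁ = (3107/1504)·sin 16.3° = 0.5798.
θ₂ = sin⁻¹(0.5798) = 35.44° (from vertical).

35.44°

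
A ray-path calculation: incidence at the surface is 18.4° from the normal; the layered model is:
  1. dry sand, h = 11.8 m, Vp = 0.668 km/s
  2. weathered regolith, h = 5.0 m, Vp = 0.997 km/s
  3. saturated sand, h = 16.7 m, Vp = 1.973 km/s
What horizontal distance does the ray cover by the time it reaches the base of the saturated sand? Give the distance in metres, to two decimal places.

Apply Snell's law at each interface; in layer i the horizontal offset is hᵢ·tan θᵢ.
Layer 1: θ = 18.40°; offset = 11.8·tan 18.40° = 3.9253 m.
Layer 2: sin θ = 0.997·sin 18.4°/0.668 = 0.4711, θ = 28.11°; offset = 5.0·tan 28.11° = 2.6705 m.
Layer 3: sin θ = 1.973·sin 18.4°/0.668 = 0.9323, θ = 68.80°; offset = 16.7·tan 68.80° = 43.0463 m.
Σ offsets = 49.6421 m.

49.64 m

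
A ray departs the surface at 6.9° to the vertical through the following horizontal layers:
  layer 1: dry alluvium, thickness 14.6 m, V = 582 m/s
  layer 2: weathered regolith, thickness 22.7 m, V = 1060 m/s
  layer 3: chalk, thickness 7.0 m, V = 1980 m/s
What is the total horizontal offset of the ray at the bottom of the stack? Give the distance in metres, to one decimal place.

10.0 m

Apply Snell's law at each interface; in layer i the horizontal offset is hᵢ·tan θᵢ.
Layer 1: θ = 6.90°; offset = 14.6·tan 6.90° = 1.767 m.
Layer 2: sin θ = 1060·sin 6.9°/582 = 0.2188, θ = 12.64°; offset = 22.7·tan 12.64° = 5.090 m.
Layer 3: sin θ = 1980·sin 6.9°/582 = 0.4087, θ = 24.12°; offset = 7.0·tan 24.12° = 3.135 m.
Summing the layer offsets gives 9.992 m.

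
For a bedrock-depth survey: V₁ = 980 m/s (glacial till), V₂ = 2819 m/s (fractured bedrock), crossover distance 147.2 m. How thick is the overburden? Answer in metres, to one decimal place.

51.2 m

x_cross = 2h·√((V₂+V₁)/(V₂−V₁)) → h = x_cross / (2·√((V₂+V₁)/(V₂−V₁))).
√((V₂+V₁)/(V₂−V₁)) = √((2819+980)/(2819−980)) = 1.4373.
h = 147.2 / (2·1.4373) = 51.21 m.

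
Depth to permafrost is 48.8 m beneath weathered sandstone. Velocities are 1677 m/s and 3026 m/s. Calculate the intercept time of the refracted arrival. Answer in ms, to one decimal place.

θ_c = arcsin(V₁/V₂) = arcsin(1677/3026) = 33.66°; cos θ_c = 0.8324.
tᵢ = 2h·cos θ_c / V₁ = 2·48.8·0.8324 / 1677 = 0.04844 s.

48.4 ms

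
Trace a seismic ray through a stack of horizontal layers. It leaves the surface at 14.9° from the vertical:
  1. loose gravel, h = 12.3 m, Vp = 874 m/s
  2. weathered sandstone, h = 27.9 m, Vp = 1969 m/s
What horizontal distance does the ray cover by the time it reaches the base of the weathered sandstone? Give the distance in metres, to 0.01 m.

p = sin θ₁/V₁ = sin 14.9°/874 = 2.9420e-04 s/m is conserved through the stack.
Layer 1: θ = 14.90°; offset = 12.3·tan 14.90° = 3.2728 m.
Layer 2: sin θ = p·1969 = 0.5793 → θ = 35.40°; offset = 27.9·tan 35.40° = 19.8277 m.
Summing the layer offsets gives 23.1004 m.

23.10 m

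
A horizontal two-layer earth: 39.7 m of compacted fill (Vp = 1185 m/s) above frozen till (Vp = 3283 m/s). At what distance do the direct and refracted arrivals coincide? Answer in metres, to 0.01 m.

115.87 m

θ_c = arcsin(1185/3283) = 21.16°, so cos θ_c = 0.9326 and tᵢ = 2h cos θ_c/V₁ = 0.0625 s.
At crossover x/V₁ = x/V₂ + tᵢ ⇒ x = tᵢ/(1/V₁ − 1/V₂) = 0.06249/(8.4388e-04 − 3.0460e-04) = 115.87 m.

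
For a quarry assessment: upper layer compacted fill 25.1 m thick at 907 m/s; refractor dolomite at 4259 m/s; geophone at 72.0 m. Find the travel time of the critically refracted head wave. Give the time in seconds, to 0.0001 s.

0.0710 s

t = x/V₂ + 2h·√(V₂²−V₁²)/(V₁V₂).
√(V₂²−V₁²) = √(4259²−907²) = 4161.3 m/s; delay term = 2·25.1·4161.3/(907·4259) = 0.05408 s.
t = 72.0/4259 + 0.05408 = 0.07098 s.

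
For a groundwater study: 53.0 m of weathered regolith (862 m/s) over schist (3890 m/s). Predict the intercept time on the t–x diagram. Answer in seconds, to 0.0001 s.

θ_c = arcsin(V₁/V₂) = arcsin(862/3890) = 12.80°; cos θ_c = 0.9751.
tᵢ = 2h·cos θ_c / V₁ = 2·53.0·0.9751 / 862 = 0.11991 s.

0.1199 s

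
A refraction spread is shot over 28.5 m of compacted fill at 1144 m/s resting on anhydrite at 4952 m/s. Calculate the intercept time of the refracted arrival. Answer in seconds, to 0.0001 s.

0.0485 s

tᵢ = 2h·√(V₂²−V₁²)/(V₁V₂).
√(V₂²−V₁²) = √(4952²−1144²) = 4818.0 m/s.
tᵢ = 2·28.5·4818.0/(1144·4952) = 0.04848 s.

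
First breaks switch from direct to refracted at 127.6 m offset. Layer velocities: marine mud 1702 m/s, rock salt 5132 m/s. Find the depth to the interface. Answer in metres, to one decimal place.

x_cross = 2h·√((V₂+V₁)/(V₂−V₁)) → h = x_cross / (2·√((V₂+V₁)/(V₂−V₁))).
√((V₂+V₁)/(V₂−V₁)) = √((5132+1702)/(5132−1702)) = 1.4115.
h = 127.6 / (2·1.4115) = 45.20 m.

45.2 m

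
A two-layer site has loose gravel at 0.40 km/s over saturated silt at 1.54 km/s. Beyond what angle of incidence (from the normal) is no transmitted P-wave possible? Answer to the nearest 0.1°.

At critical incidence the refracted ray runs along the interface (θ₂ = 90°), so sin θ_c = V₁/V₂.
θ_c = arcsin(0.40/1.54) = arcsin 0.2597 = 15.05°.

15.1°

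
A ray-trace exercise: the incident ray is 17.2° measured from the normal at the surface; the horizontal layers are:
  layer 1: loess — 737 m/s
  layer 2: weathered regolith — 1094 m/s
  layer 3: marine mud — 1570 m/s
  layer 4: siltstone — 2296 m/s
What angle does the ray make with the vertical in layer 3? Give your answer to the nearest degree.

39°

Snell's law across each interface conserves sin θ / V, so sin θ_3 = V_3·sin θ₁/V₁.
sin θ_3 = 1570 × sin 17.2° / 737 = 0.6299.
θ_3 = 39.05° from the vertical.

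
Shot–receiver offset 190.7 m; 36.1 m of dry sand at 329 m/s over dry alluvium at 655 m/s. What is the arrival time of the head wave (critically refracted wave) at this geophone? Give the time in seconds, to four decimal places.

0.4809 s

t = x/V₂ + 2h·√(V₂²−V₁²)/(V₁V₂).
√(V₂²−V₁²) = √(655²−329²) = 566.4 m/s; delay term = 2·36.1·566.4/(329·655) = 0.18976 s.
t = 190.7/655 + 0.18976 = 0.48091 s.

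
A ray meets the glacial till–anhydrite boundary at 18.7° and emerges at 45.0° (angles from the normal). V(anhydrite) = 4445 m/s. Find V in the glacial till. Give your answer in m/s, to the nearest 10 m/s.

2020 m/s

Snell's law: sin 18.7°/V₁ = sin 45.0°/V₂.
V₁ = V₂·sin 18.7°/sin 45.0° = 4445 × 0.4534 = 2015.43 m/s.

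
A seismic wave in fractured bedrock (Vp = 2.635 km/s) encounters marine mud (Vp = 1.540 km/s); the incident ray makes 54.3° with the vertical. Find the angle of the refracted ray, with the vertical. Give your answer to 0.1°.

sin θ₁/V₁ = sin θ₂/V₂ ⇒ sin θ₂ = 1.540·sin 54.3°/2.635 = 1.540·0.8121/2.635 = 0.4746.
θ₂ = sin⁻¹(0.4746) = 28.33° (from vertical).

28.3°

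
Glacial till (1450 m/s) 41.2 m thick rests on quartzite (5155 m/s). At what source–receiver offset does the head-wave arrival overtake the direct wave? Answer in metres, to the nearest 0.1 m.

θ_c = arcsin(1450/5155) = 16.34°, so cos θ_c = 0.9596 and tᵢ = 2h cos θ_c/V₁ = 0.0545 s.
At crossover x/V₁ = x/V₂ + tᵢ ⇒ x = tᵢ/(1/V₁ − 1/V₂) = 0.05453/(6.8966e-04 − 1.9399e-04) = 110.02 m.

110.0 m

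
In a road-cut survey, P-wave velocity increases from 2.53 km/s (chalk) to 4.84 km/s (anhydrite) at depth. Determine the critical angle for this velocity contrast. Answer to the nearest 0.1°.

Critical incidence: sin θ_c = V₁/V₂ = 2.53/4.84 = 0.5227.
θ_c = arcsin 0.5227 = 31.52°.

31.5°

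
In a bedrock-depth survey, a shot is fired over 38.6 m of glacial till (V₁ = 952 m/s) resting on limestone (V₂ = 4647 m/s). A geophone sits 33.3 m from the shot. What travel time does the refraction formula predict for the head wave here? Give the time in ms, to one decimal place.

θ_c = arcsin(V₁/V₂) = arcsin(952/4647) = 11.82°, cos θ_c = 0.9788.
Intercept time tᵢ = 2h cos θ_c / V₁ = 2·38.6·0.9788/952 = 0.07937 s.
t = x/V₂ + tᵢ = 33.3/4647 + 0.07937 = 0.08654 s.

86.5 ms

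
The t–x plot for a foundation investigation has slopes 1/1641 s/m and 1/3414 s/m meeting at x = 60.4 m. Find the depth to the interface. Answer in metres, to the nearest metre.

18 m

x_cross = 2h·√((V₂+V₁)/(V₂−V₁)) → h = x_cross / (2·√((V₂+V₁)/(V₂−V₁))).
√((V₂+V₁)/(V₂−V₁)) = √((3414+1641)/(3414−1641)) = 1.6885.
h = 60.4 / (2·1.6885) = 17.89 m.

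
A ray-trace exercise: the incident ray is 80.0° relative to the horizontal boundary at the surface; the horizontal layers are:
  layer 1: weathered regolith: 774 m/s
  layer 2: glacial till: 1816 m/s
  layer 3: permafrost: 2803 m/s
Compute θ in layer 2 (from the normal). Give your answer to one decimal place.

24.0°

From the normal: θ₁ = 90° − 80.0° = 10.0°.
Snell's law across each interface conserves sin θ / V, so sin θ_2 = V_2·sin θ₁/V₁.
sin θ_2 = 1816 × sin 10.0° / 774 = 0.4074.
θ_2 = 24.04° from the vertical.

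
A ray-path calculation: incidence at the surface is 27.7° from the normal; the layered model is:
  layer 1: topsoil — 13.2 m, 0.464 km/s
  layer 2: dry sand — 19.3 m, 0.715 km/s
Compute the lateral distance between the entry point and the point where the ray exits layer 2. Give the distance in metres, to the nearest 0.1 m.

26.7 m

Apply Snell's law at each interface; in layer i the horizontal offset is hᵢ·tan θᵢ.
Layer 1: θ = 27.70°; offset = 13.2·tan 27.70° = 6.930 m.
Layer 2: sin θ = 0.715·sin 27.7°/0.464 = 0.7163, θ = 45.75°; offset = 19.3·tan 45.75° = 19.812 m.
Summing the layer offsets gives 26.742 m.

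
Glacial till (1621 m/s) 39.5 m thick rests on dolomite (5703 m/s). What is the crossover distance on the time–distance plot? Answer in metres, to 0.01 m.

105.82 m

x_cross = 2h·√((V₂+V₁)/(V₂−V₁)).
(V₂+V₁)/(V₂−V₁) = (5703+1621)/(5703−1621) = 1.7942; √ = 1.3395.
x_cross = 2·39.5·1.3395 = 105.82 m.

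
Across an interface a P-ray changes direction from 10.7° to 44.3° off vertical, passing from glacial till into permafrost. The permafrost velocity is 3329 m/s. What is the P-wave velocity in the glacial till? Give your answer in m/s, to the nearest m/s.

885 m/s

sin 10.7° = 0.1857; sin 44.3° = 0.6984.
V₁ = V₂·(sin θ₁/sin θ₂) = 3329·(0.1857/0.6984) = 884.98 m/s.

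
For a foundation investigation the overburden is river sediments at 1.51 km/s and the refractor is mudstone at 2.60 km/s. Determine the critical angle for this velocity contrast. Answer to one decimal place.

35.5°

Critical incidence: sin θ_c = V₁/V₂ = 1.51/2.60 = 0.5808.
θ_c = arcsin 0.5808 = 35.50°.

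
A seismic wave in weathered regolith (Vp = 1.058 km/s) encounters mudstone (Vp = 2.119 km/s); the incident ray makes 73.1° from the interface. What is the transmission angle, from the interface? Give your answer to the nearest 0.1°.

Convert to the normal: θ₁ = 90° − 73.1° = 16.9°.
Snell's law: sin θ₂ = (V₂/V₁)·sin θ₁ = (2.119/1.058)·sin 16.9° = 0.5822.
θ₂ = sin⁻¹(0.5822) = 35.61° (from vertical).
From the interface: 90° − 35.61° = 54.39°.

54.4°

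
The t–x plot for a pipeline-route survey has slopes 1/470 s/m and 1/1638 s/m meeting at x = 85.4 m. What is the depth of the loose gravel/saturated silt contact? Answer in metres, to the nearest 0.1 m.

x_cross = 2h·√((V₂+V₁)/(V₂−V₁)) → h = x_cross / (2·√((V₂+V₁)/(V₂−V₁))).
√((V₂+V₁)/(V₂−V₁)) = √((1638+470)/(1638−470)) = 1.3434.
h = 85.4 / (2·1.3434) = 31.78 m.

31.8 m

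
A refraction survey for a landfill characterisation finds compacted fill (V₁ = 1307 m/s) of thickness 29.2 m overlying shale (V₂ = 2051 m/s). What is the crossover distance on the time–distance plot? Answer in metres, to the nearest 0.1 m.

θ_c = arcsin(1307/2051) = 39.59°, so cos θ_c = 0.7707 and tᵢ = 2h cos θ_c/V₁ = 0.0344 s.
At crossover x/V₁ = x/V₂ + tᵢ ⇒ x = tᵢ/(1/V₁ − 1/V₂) = 0.03443/(7.6511e-04 − 4.8757e-04) = 124.07 m.

124.1 m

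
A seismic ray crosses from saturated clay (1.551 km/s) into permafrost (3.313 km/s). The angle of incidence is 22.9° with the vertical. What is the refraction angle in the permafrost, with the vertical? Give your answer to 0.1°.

Snell's law: sin θ₂ = (V₂/V₁)·sin θ₁ = (3.313/1.551)·sin 22.9° = 0.8312.
θ₂ = arcsin 0.8312 = 56.22° from the normal.

56.2°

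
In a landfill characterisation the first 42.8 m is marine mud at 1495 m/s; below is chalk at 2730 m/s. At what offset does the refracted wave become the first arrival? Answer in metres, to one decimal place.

158.3 m

θ_c = arcsin(1495/2730) = 33.20°, so cos θ_c = 0.8367 and tᵢ = 2h cos θ_c/V₁ = 0.0479 s.
At crossover x/V₁ = x/V₂ + tᵢ ⇒ x = tᵢ/(1/V₁ − 1/V₂) = 0.04791/(6.6890e-04 − 3.6630e-04) = 158.33 m.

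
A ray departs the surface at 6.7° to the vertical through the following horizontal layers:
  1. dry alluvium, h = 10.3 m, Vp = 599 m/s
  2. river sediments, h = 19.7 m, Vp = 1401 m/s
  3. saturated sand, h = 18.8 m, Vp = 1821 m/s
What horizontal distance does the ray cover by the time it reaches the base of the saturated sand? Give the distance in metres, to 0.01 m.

p = sin θ₁/V₁ = sin 6.7°/599 = 1.9478e-04 s/m is conserved through the stack.
Layer 1: θ = 6.70°; offset = 10.3·tan 6.70° = 1.2100 m.
Layer 2: sin θ = p·1401 = 0.2729 → θ = 15.84°; offset = 19.7·tan 15.84° = 5.5878 m.
Layer 3: sin θ = p·1821 = 0.3547 → θ = 20.77°; offset = 18.8·tan 20.77° = 7.1318 m.
Summing the layer offsets gives 13.9296 m.

13.93 m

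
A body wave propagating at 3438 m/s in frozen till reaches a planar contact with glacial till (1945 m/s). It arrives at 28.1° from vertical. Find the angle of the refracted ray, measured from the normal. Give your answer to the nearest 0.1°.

Snell's law: sin θ₂ = (V₂/V₁)·sin θ₁ = (1945/3438)·sin 28.1° = 0.2665.
θ₂ = sin⁻¹(0.2665) = 15.45° (from vertical).

15.5°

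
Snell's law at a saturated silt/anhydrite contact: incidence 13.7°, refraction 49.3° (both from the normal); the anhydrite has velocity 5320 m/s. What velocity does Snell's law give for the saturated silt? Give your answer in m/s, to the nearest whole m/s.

1662 m/s

Snell's law: sin 13.7°/V₁ = sin 49.3°/V₂.
V₁ = V₂·sin 13.7°/sin 49.3° = 5320 × 0.3124 = 1661.95 m/s.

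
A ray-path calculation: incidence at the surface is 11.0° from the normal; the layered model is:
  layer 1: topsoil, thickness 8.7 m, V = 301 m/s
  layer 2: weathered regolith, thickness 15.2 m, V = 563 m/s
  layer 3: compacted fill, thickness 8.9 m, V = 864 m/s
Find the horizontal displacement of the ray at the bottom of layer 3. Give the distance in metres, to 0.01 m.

Apply Snell's law at each interface; in layer i the horizontal offset is hᵢ·tan θᵢ.
Layer 1: θ = 11.00°; offset = 8.7·tan 11.00° = 1.6911 m.
Layer 2: sin θ = 563·sin 11.0°/301 = 0.3569, θ = 20.91°; offset = 15.2·tan 20.91° = 5.8072 m.
Layer 3: sin θ = 864·sin 11.0°/301 = 0.5477, θ = 33.21°; offset = 8.9·tan 33.21° = 5.8261 m.
Σ offsets = 13.3245 m.

13.32 m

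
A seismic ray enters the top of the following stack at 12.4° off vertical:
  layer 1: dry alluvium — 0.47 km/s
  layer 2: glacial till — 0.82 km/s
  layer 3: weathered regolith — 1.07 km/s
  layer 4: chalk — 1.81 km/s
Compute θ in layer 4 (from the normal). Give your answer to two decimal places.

55.79°

Snell's law across each interface conserves sin θ / V, so sin θ_4 = V_4·sin θ₁/V₁.
sin θ_4 = 1.81 × sin 12.4° / 0.47 = 0.8270.
θ_4 = 55.79° from the vertical.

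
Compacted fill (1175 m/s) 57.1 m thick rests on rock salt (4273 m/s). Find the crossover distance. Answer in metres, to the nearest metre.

151 m

θ_c = arcsin(1175/4273) = 15.96°, so cos θ_c = 0.9614 and tᵢ = 2h cos θ_c/V₁ = 0.0934 s.
At crossover x/V₁ = x/V₂ + tᵢ ⇒ x = tᵢ/(1/V₁ − 1/V₂) = 0.09344/(8.5106e-04 − 2.3403e-04) = 151.44 m.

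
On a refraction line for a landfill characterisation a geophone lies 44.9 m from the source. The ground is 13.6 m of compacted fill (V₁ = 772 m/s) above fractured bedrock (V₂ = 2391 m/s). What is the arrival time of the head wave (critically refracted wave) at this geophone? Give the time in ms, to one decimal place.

52.1 ms

θ_c = arcsin(V₁/V₂) = arcsin(772/2391) = 18.84°, cos θ_c = 0.9464.
Intercept time tᵢ = 2h cos θ_c / V₁ = 2·13.6·0.9464/772 = 0.03335 s.
t = x/V₂ + tᵢ = 44.9/2391 + 0.03335 = 0.05212 s.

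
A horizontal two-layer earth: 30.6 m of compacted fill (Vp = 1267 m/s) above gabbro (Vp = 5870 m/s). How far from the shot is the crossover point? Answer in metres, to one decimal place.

76.2 m

x_cross = 2h·√((V₂+V₁)/(V₂−V₁)).
(V₂+V₁)/(V₂−V₁) = (5870+1267)/(5870−1267) = 1.5505; √ = 1.2452.
x_cross = 2·30.6·1.2452 = 76.21 m.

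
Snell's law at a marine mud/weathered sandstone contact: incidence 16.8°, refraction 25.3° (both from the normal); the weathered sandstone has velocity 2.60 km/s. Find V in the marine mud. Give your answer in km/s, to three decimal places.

Snell's law: sin 16.8°/V₁ = sin 25.3°/V₂.
V₁ = V₂·sin 16.8°/sin 25.3° = 2.60 × 0.6763 = 1.758 km/s.

1.758 km/s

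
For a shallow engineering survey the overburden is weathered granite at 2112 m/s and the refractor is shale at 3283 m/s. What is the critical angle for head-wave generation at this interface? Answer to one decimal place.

40.0°

Critical incidence: sin θ_c = V₁/V₂ = 2112/3283 = 0.6433.
θ_c = arcsin 0.6433 = 40.04°.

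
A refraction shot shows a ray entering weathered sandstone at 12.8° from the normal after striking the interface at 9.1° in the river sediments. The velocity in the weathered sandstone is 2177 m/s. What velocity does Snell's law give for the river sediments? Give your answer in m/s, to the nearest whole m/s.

Snell's law: sin 9.1°/V₁ = sin 12.8°/V₂.
V₁ = V₂·sin 9.1°/sin 12.8° = 2177 × 0.7139 = 1554.11 m/s.

1554 m/s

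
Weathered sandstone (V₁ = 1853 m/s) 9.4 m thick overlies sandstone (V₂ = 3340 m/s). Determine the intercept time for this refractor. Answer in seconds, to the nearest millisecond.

tᵢ = 2h·√(V₂²−V₁²)/(V₁V₂).
√(V₂²−V₁²) = √(3340²−1853²) = 2778.8 m/s.
tᵢ = 2·9.4·2778.8/(1853·3340) = 0.00844 s.

0.008 s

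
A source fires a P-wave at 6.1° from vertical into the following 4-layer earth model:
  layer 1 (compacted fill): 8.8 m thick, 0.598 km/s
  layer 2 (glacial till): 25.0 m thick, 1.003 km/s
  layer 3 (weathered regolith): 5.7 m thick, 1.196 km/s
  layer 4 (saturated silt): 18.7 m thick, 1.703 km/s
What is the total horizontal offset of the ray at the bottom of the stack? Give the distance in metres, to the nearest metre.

13 m

Apply Snell's law at each interface; in layer i the horizontal offset is hᵢ·tan θᵢ.
Layer 1: θ = 6.10°; offset = 8.8·tan 6.10° = 0.940 m.
Layer 2: sin θ = 1.003·sin 6.1°/0.598 = 0.1782, θ = 10.27°; offset = 25.0·tan 10.27° = 4.528 m.
Layer 3: sin θ = 1.196·sin 6.1°/0.598 = 0.2125, θ = 12.27°; offset = 5.7·tan 12.27° = 1.240 m.
Layer 4: sin θ = 1.703·sin 6.1°/0.598 = 0.3026, θ = 17.62°; offset = 18.7·tan 17.62° = 5.937 m.
Summing the layer offsets gives 12.646 m.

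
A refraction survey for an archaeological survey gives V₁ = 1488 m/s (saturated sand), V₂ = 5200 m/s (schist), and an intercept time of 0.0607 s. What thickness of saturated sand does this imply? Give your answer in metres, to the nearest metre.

h = tᵢ·V₁·V₂ / (2·√(V₂²−V₁²)).
√(V₂²−V₁²) = √(5200² − 1488²) = 4982.6 m/s.
h = 0.0607 s × 1488 × 5200 / (2 × 4982.6) = 47.13 m.

47 m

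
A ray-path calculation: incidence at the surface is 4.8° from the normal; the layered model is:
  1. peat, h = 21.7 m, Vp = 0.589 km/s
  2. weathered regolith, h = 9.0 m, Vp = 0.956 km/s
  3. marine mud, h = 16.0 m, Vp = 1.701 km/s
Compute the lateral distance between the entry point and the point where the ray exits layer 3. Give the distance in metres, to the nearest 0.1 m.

Apply Snell's law at each interface; in layer i the horizontal offset is hᵢ·tan θᵢ.
Layer 1: θ = 4.80°; offset = 21.7·tan 4.80° = 1.822 m.
Layer 2: sin θ = 0.956·sin 4.8°/0.589 = 0.1358, θ = 7.81°; offset = 9.0·tan 7.81° = 1.234 m.
Layer 3: sin θ = 1.701·sin 4.8°/0.589 = 0.2417, θ = 13.98°; offset = 16.0·tan 13.98° = 3.985 m.
Σ offsets = 7.041 m.

7.0 m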